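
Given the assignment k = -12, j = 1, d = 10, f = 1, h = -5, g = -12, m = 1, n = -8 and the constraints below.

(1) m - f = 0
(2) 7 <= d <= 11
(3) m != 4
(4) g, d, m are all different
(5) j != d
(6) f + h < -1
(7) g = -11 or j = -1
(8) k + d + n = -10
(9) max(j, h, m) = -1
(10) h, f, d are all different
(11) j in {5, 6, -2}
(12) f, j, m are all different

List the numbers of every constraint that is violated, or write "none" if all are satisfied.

Violated: 7, 9, 11, 12.

(1) m - f = 1 - 1 = 0  true
(2) d = 10 lies in [7, 11]  true
(3) m = 1, and 1 ≠ 4  true
(4) values -12, 10, 1 are pairwise distinct  true
(5) j = 1, d = 10; distinct  true
(6) f + h = 1 + (-5) = -4; -4 < -1  true
(7) g = -12 ≠ -11 and j = 1 ≠ -1; both disjuncts false  false
(8) k + d + n = -12 + 10 + (-8) = -10  true
(9) max(1, -5, 1) = 1, not -1  false
(10) values -5, 1, 10 are pairwise distinct  true
(11) j = 1 is not in {5, 6, -2}  false
(12) f = j = 1, not all different  false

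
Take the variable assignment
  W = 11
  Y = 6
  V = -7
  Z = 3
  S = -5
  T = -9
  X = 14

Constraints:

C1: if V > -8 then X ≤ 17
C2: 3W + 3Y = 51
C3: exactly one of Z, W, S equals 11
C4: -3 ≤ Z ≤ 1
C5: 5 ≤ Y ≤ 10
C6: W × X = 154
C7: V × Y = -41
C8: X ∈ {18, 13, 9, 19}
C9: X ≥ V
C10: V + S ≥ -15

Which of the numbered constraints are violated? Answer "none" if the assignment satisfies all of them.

C1: V = -7 > -8, so we need X ≤ 17; X = 14 ≤ 17 — OK.
C2: 3W + 3Y = 3(11) + 3(6) = 51 — OK.
C3: Z=3, W=11, S=-5; 1 of them equals 11 — OK.
C4: Z = 3 is outside [-3, 1] — violated.
C5: Y = 6 lies in [5, 10] — OK.
C6: W × X = 11 × 14 = 154 — OK.
C7: V × Y = -7 × 6 = -42, not -41 — violated.
C8: X = 14 is not in {18, 13, 9, 19} — violated.
C9: X = 14, V = -7; 14 ≥ -7 — OK.
C10: V + S = -7 + (-5) = -12; -12 ≥ -15 — OK.

Constraints 4, 7, and 8 are violated.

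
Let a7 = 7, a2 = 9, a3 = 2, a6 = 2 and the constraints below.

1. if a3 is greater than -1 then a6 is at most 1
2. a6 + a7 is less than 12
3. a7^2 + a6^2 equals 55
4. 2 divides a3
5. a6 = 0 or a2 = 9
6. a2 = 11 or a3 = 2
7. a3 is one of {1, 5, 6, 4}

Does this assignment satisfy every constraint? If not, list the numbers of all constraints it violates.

1. a3 = 2 > -1, so we need a6 ≤ 1; but a6 = 2 > 1 — does not hold.
2. a6 + a7 = 2 + 7 = 9; 9 < 12 — holds.
3. a7^2 + a6^2 = 7^2 + 2^2 = 49 + 4 = 53, not 55 — does not hold.
4. 2 / 2 = 1, so 2 divides 2 — holds.
5. a6 = 2 ≠ 0, but a2 = 9 = 9 (second disjunct) — holds.
6. a2 = 9 ≠ 11, but a3 = 2 = 2 (second disjunct) — holds.
7. a3 = 2 is not in {1, 5, 6, 4} — does not hold.

No — constraints 1, 3, and 7 are not satisfied.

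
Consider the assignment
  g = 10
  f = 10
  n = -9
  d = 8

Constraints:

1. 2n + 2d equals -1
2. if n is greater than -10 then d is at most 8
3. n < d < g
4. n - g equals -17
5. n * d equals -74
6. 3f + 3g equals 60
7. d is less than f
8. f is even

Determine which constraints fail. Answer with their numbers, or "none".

1. 2n + 2d = 2(-9) + 2(8) = -2, not -1  fails
2. n = -9 > -10, so we need d ≤ 8; d = 8 ≤ 8  holds
3. values -9 < 8 < 10  holds
4. n - g = -9 - 10 = -19, not -17  fails
5. n * d = -9 * 8 = -72, not -74  fails
6. 3f + 3g = 3(10) + 3(10) = 60  holds
7. d = 8, f = 10; 8 < 10  holds
8. f = 10 is even  holds

No — constraints 1, 4, 5 are not satisfied.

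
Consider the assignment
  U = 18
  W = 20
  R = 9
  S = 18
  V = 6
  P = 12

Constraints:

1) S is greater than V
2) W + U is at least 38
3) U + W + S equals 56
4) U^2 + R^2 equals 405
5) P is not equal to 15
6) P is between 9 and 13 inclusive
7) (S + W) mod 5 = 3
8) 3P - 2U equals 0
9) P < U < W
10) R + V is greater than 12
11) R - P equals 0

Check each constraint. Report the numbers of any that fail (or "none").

Constraint 11 is violated.

1) S = 18, V = 6; 18 > 6  ✓
2) W + U = 20 + 18 = 38; 38 ≥ 38  ✓
3) U + W + S = 18 + 20 + 18 = 56  ✓
4) U^2 + R^2 = 18^2 + 9^2 = 324 + 81 = 405  ✓
5) P = 12, and 12 ≠ 15  ✓
6) P = 12 lies in [9, 13]  ✓
7) S + W = 38; 38 mod 5 = 3  ✓
8) 3P - 2U = 3(12) - 2(18) = 0  ✓
9) values 12 < 18 < 20  ✓
10) R + V = 9 + 6 = 15; 15 > 12  ✓
11) R - P = 9 - 12 = -3, not 0  ✗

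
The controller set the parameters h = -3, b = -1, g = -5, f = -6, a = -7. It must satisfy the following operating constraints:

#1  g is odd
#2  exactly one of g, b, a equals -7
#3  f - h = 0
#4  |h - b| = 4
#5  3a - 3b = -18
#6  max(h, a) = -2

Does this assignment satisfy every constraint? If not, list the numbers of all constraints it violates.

Violated: 3, 4, and 6.

#1 g = -5 is odd  true
#2 g=-5, b=-1, a=-7; 1 of them equals -7  true
#3 f - h = -6 - (-3) = -3, not 0  false
#4 |-3 - (-1)| = 2, not 4  false
#5 3a - 3b = 3(-7) - 3(-1) = -18  true
#6 max(-3, -7) = -3, not -2  false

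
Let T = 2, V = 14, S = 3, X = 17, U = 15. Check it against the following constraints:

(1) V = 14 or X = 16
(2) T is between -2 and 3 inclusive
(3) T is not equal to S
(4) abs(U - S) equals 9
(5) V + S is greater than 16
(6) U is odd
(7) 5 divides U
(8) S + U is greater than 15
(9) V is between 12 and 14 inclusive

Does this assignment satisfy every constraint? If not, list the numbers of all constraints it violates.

(1) V = 14 = 14 (first disjunct) — OK.
(2) T = 2 lies in [-2, 3] — OK.
(3) T = 2, S = 3; distinct — OK.
(4) abs(15 - 3) = 12, not 9 — violated.
(5) V + S = 14 + 3 = 17; 17 > 16 — OK.
(6) U = 15 is odd — OK.
(7) 15 / 5 = 3, so 5 divides 15 — OK.
(8) S + U = 3 + 15 = 18; 18 > 15 — OK.
(9) V = 14 lies in [12, 14] — OK.

Constraint 4 does not hold.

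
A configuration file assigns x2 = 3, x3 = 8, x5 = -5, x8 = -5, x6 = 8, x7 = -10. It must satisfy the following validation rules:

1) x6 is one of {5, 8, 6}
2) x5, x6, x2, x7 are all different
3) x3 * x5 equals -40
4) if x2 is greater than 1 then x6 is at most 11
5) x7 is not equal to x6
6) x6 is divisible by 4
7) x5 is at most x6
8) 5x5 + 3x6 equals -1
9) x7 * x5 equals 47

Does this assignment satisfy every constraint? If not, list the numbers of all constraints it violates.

1) x6 = 8 is in {5, 8, 6}  ✓
2) values -5, 8, 3, -10 are pairwise distinct  ✓
3) x3 * x5 = 8 * (-5) = -40  ✓
4) x2 = 3 > 1, so we need x6 ≤ 11; x6 = 8 ≤ 11  ✓
5) x7 = -10, x6 = 8; distinct  ✓
6) 8 / 4 = 2, so 4 divides 8  ✓
7) x5 = -5, x6 = 8; -5 ≤ 8  ✓
8) 5x5 + 3x6 = 5(-5) + 3(8) = -1  ✓
9) x7 * x5 = -10 * (-5) = 50, not 47  ✗

No — constraint 9 is not satisfied.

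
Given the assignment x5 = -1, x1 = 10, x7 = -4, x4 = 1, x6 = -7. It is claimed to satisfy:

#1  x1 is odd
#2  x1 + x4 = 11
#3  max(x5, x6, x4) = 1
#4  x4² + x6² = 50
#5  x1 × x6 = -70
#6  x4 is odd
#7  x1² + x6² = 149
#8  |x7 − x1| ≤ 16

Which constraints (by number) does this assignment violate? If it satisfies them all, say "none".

The assignment fails constraint 1.

#1 x1 = 10 is even — violated.
#2 x1 + x4 = 10 + 1 = 11 — OK.
#3 max(-1, -7, 1) = 1 — OK.
#4 x4² + x6² = 1² + (-7)² = 1 + 49 = 50 — OK.
#5 x1 × x6 = 10 × (-7) = -70 — OK.
#6 x4 = 1 is odd — OK.
#7 x1² + x6² = 10² + (-7)² = 100 + 49 = 149 — OK.
#8 |-4 − 10| = 14; 14 ≤ 16 — OK.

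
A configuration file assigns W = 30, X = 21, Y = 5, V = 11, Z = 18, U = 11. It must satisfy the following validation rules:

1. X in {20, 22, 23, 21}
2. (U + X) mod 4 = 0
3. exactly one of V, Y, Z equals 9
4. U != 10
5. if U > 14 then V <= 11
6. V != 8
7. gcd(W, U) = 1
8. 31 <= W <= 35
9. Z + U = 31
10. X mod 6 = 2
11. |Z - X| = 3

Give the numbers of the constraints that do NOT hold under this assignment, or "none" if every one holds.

1. X = 21 is in {20, 22, 23, 21} — holds.
2. U + X = 32; 32 mod 4 = 0 — holds.
3. V=11, Y=5, Z=18; 0 of them equal 9, not exactly one — fails.
4. U = 11, and 11 ≠ 10 — holds.
5. U = 11, not > 14; antecedent false, conditional vacuously true — holds.
6. V = 11, and 11 ≠ 8 — holds.
7. gcd(30, 11) = 1 — holds.
8. W = 30 is outside [31, 35] — fails.
9. Z + U = 18 + 11 = 29, not 31 — fails.
10. 21 mod 6 = 3, not 2 — fails.
11. |18 - 21| = 3 — holds.

Constraints 3, 8, 9, 10 are violated.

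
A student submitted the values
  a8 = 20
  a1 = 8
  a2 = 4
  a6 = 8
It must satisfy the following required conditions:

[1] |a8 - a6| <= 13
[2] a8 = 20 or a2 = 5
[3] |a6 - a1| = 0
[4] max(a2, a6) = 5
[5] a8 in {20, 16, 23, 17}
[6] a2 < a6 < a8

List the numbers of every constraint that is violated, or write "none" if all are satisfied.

[1] |20 - 8| = 12; 12 ≤ 13 — holds.
[2] a8 = 20 = 20 (first disjunct) — holds.
[3] |8 - 8| = 0 — holds.
[4] max(4, 8) = 8, not 5 — does not hold.
[5] a8 = 20 is in {20, 16, 23, 17} — holds.
[6] values 4 < 8 < 20 — holds.

The assignment fails constraint 4.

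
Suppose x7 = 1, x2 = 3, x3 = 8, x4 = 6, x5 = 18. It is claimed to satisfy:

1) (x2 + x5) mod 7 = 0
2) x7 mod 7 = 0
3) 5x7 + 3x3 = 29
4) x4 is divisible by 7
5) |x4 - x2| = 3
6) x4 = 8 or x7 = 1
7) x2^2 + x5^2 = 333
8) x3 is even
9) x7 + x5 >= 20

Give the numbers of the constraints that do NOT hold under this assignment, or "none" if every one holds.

1) x2 + x5 = 21; 21 mod 7 = 0 — holds.
2) 1 mod 7 = 1, not 0 — does not hold.
3) 5x7 + 3x3 = 5(1) + 3(8) = 29 — holds.
4) 6 = 7*0 + 6, so 7 does not divide 6 — does not hold.
5) |6 - 3| = 3 — holds.
6) x4 = 6 ≠ 8, but x7 = 1 = 1 (second disjunct) — holds.
7) x2^2 + x5^2 = 3^2 + 18^2 = 9 + 324 = 333 — holds.
8) x3 = 8 is even — holds.
9) x7 + x5 = 1 + 18 = 19; 19 < 20, bound 20 not met — does not hold.

Constraints 2, 4, and 9 are violated.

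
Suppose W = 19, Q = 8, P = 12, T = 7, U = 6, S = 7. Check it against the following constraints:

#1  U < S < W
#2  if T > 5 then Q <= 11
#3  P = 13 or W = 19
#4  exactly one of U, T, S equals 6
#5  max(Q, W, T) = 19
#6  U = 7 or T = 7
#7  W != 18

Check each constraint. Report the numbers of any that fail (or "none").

#1 values 6 < 7 < 19  yes
#2 T = 7 > 5, so we need Q ≤ 11; Q = 8 ≤ 11  yes
#3 P = 12 ≠ 13, but W = 19 = 19 (second disjunct)  yes
#4 U=6, T=7, S=7; 1 of them equals 6  yes
#5 max(8, 19, 7) = 19  yes
#6 U = 6 ≠ 7, but T = 7 = 7 (second disjunct)  yes
#7 W = 19, and 19 ≠ 18  yes

None — every constraint holds.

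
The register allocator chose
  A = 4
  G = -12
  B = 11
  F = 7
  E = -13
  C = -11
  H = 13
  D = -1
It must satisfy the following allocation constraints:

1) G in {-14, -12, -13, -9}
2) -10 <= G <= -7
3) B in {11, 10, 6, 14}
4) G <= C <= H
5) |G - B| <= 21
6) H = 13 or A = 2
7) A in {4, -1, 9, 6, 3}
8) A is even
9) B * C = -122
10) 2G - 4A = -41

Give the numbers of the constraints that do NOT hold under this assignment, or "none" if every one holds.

1) G = -12 is in {-14, -12, -13, -9} — holds.
2) G = -12 is outside [-10, -7] — does not hold.
3) B = 11 is in {11, 10, 6, 14} — holds.
4) values -12 <= -11 <= 13 — holds.
5) |-12 - 11| = 23; 23 > 21, exceeds bound 21 — does not hold.
6) H = 13 = 13 (first disjunct) — holds.
7) A = 4 is in {4, -1, 9, 6, 3} — holds.
8) A = 4 is even — holds.
9) B * C = 11 * (-11) = -121, not -122 — does not hold.
10) 2G - 4A = 2(-12) - 4(4) = -40, not -41 — does not hold.

The assignment fails constraints 2, 5, 9, 10.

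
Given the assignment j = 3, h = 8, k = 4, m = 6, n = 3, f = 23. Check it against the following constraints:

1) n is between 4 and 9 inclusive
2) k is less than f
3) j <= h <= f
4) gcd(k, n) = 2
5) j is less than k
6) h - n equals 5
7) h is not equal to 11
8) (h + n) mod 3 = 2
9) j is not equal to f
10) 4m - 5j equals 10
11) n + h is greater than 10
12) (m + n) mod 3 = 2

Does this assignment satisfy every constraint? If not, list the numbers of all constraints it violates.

The assignment fails constraints 1, 4, 10, and 12.

1) n = 3 is outside [4, 9]  false
2) k = 4, f = 23; 4 < 23  true
3) values 3 <= 8 <= 23  true
4) gcd(4, 3) = 1, not 2  false
5) j = 3, k = 4; 3 < 4  true
6) h - n = 8 - 3 = 5  true
7) h = 8, and 8 ≠ 11  true
8) h + n = 11; 11 mod 3 = 2  true
9) j = 3, f = 23; distinct  true
10) 4m - 5j = 4(6) - 5(3) = 9, not 10  false
11) n + h = 3 + 8 = 11; 11 > 10  true
12) m + n = 9; 9 mod 3 = 0, not 2  false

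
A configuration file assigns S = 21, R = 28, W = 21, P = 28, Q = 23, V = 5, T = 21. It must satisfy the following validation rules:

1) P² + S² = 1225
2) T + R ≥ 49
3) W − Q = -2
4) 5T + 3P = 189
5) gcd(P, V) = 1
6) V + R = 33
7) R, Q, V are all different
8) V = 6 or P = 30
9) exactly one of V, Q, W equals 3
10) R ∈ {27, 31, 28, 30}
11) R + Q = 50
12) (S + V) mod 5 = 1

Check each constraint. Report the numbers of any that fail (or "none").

1) P² + S² = 28² + 21² = 784 + 441 = 1225  yes
2) T + R = 21 + 28 = 49; 49 ≥ 49  yes
3) W − Q = 21 − 23 = -2  yes
4) 5T + 3P = 5(21) + 3(28) = 189  yes
5) gcd(28, 5) = 1  yes
6) V + R = 5 + 28 = 33  yes
7) values 28, 23, 5 are pairwise distinct  yes
8) V = 5 ≠ 6 and P = 28 ≠ 30; both disjuncts false  no
9) V=5, Q=23, W=21; 0 of them equal 3, not exactly one  no
10) R = 28 is in {27, 31, 28, 30}  yes
11) R + Q = 28 + 23 = 51, not 50  no
12) S + V = 26; 26 mod 5 = 1  yes

No — constraints 8, 9, and 11 are not satisfied.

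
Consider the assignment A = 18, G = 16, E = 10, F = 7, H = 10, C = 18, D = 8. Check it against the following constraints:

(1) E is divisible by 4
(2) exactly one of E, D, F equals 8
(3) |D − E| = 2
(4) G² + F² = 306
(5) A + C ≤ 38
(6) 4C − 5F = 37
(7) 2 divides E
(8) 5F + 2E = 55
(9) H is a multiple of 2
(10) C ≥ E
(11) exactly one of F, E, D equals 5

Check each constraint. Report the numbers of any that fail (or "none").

(1) 10 = 4×2 + 2, so 4 does not divide 10  no
(2) E=10, D=8, F=7; 1 of them equals 8  yes
(3) |8 − 10| = 2  yes
(4) G² + F² = 16² + 7² = 256 + 49 = 305, not 306  no
(5) A + C = 18 + 18 = 36; 36 ≤ 38  yes
(6) 4C − 5F = 4(18) − 5(7) = 37  yes
(7) 10 / 2 = 5, so 2 divides 10  yes
(8) 5F + 2E = 5(7) + 2(10) = 55  yes
(9) 10 / 2 = 5, so 2 divides 10  yes
(10) C = 18, E = 10; 18 ≥ 10  yes
(11) F=7, E=10, D=8; 0 of them equal 5, not exactly one  no

Constraints 1, 4, and 11 do not hold.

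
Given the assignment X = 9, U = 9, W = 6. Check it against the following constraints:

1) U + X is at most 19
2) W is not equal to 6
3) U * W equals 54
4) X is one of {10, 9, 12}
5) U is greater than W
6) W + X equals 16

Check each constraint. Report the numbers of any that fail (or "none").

Constraints 2, 6 do not hold.

1) U + X = 9 + 9 = 18; 18 ≤ 19 — holds.
2) W = 6, but 6 is required to differ — does not hold.
3) U * W = 9 * 6 = 54 — holds.
4) X = 9 is in {10, 9, 12} — holds.
5) U = 9, W = 6; 9 > 6 — holds.
6) W + X = 6 + 9 = 15, not 16 — does not hold.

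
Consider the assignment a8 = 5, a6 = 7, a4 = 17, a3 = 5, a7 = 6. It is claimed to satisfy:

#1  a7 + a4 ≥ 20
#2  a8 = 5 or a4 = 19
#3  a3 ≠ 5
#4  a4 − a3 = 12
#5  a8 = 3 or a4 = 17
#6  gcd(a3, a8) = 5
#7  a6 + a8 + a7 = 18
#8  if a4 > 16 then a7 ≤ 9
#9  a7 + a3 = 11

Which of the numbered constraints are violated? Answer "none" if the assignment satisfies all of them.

#1 a7 + a4 = 6 + 17 = 23; 23 ≥ 20 — holds.
#2 a8 = 5 = 5 (first disjunct) — holds.
#3 a3 = 5, but 5 is required to differ — fails.
#4 a4 − a3 = 17 − 5 = 12 — holds.
#5 a8 = 5 ≠ 3, but a4 = 17 = 17 (second disjunct) — holds.
#6 gcd(5, 5) = 5 — holds.
#7 a6 + a8 + a7 = 7 + 5 + 6 = 18 — holds.
#8 a4 = 17 > 16, so we need a7 ≤ 9; a7 = 6 ≤ 9 — holds.
#9 a7 + a3 = 6 + 5 = 11 — holds.

Constraint 3 is violated.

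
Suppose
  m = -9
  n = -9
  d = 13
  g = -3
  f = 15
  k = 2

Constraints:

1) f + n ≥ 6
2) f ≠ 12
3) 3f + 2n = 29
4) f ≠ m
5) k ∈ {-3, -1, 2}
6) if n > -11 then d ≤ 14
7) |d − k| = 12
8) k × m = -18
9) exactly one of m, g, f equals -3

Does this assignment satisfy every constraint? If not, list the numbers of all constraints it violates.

No — constraints 3 and 7 are not satisfied.

1) f + n = 15 + (-9) = 6; 6 ≥ 6 — holds.
2) f = 15, and 15 ≠ 12 — holds.
3) 3f + 2n = 3(15) + 2(-9) = 27, not 29 — does not hold.
4) f = 15, m = -9; distinct — holds.
5) k = 2 is in {-3, -1, 2} — holds.
6) n = -9 > -11, so we need d ≤ 14; d = 13 ≤ 14 — holds.
7) |13 − 2| = 11, not 12 — does not hold.
8) k × m = 2 × (-9) = -18 — holds.
9) m=-9, g=-3, f=15; 1 of them equals -3 — holds.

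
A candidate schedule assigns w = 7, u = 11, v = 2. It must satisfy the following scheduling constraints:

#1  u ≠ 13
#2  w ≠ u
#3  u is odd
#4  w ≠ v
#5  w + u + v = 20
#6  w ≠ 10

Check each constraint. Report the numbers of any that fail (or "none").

The assignment satisfies every constraint.

#1 u = 11, and 11 ≠ 13  yes
#2 w = 7, u = 11; distinct  yes
#3 u = 11 is odd  yes
#4 w = 7, v = 2; distinct  yes
#5 w + u + v = 7 + 11 + 2 = 20  yes
#6 w = 7, and 7 ≠ 10  yes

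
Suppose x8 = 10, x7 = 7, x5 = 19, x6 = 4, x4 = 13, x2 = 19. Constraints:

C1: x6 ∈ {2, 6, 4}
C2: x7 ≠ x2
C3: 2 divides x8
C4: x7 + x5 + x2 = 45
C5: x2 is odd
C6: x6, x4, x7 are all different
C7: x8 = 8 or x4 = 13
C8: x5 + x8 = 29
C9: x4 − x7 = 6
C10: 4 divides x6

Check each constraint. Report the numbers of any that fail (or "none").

No violations.

C1: x6 = 4 is in {2, 6, 4}  true
C2: x7 = 7, x2 = 19; distinct  true
C3: 10 / 2 = 5, so 2 divides 10  true
C4: x7 + x5 + x2 = 7 + 19 + 19 = 45  true
C5: x2 = 19 is odd  true
C6: values 4, 13, 7 are pairwise distinct  true
C7: x8 = 10 ≠ 8, but x4 = 13 = 13 (second disjunct)  true
C8: x5 + x8 = 19 + 10 = 29  true
C9: x4 − x7 = 13 − 7 = 6  true
C10: 4 / 4 = 1, so 4 divides 4  true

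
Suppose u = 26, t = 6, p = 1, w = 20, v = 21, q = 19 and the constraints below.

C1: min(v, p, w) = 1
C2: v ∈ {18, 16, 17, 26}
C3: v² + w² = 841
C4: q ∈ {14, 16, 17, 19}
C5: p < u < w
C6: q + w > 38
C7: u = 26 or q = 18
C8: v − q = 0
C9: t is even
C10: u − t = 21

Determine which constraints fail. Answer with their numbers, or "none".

C1: min(21, 1, 20) = 1 — holds.
C2: v = 21 is not in {18, 16, 17, 26} — fails.
C3: v² + w² = 21² + 20² = 441 + 400 = 841 — holds.
C4: q = 19 is in {14, 16, 17, 19} — holds.
C5: values 1, 26, 20; u = 26 is not < w = 20 — fails.
C6: q + w = 19 + 20 = 39; 39 > 38 — holds.
C7: u = 26 = 26 (first disjunct) — holds.
C8: v − q = 21 − 19 = 2, not 0 — fails.
C9: t = 6 is even — holds.
C10: u − t = 26 − 6 = 20, not 21 — fails.

Constraints 2, 5, 8, and 10 are violated.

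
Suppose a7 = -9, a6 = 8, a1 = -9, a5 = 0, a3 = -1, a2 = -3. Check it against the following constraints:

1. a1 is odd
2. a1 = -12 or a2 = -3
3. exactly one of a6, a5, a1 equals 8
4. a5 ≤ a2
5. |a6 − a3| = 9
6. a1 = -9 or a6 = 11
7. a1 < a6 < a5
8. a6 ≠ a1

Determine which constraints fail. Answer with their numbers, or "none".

No — constraints 4 and 7 are not satisfied.

1. a1 = -9 is odd — holds.
2. a1 = -9 ≠ -12, but a2 = -3 = -3 (second disjunct) — holds.
3. a6=8, a5=0, a1=-9; 1 of them equals 8 — holds.
4. a5 = 0, a2 = -3; 0 > -3 (want ≤) — fails.
5. |8 − (-1)| = 9 — holds.
6. a1 = -9 = -9 (first disjunct) — holds.
7. values -9, 8, 0; a6 = 8 is not < a5 = 0 — fails.
8. a6 = 8, a1 = -9; distinct — holds.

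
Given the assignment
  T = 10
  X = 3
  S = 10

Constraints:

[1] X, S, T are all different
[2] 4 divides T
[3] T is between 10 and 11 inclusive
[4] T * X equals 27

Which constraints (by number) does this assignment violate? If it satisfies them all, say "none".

Constraints 1, 2, 4 do not hold.

[1] S = T = 10, not all different  FAIL
[2] 10 = 4*2 + 2, so 4 does not divide 10  FAIL
[3] T = 10 lies in [10, 11]  OK
[4] T * X = 10 * 3 = 30, not 27  FAIL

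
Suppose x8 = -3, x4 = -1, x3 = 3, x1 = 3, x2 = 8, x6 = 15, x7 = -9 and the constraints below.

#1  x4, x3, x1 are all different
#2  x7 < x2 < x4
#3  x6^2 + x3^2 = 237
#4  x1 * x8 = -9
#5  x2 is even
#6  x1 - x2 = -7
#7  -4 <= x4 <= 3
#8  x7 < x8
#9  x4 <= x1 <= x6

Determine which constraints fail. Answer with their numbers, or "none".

Constraints 1, 2, 3, 6 are violated.

#1 x3 = x1 = 3, not all different  no
#2 values -9, 8, -1; x2 = 8 is not < x4 = -1  no
#3 x6^2 + x3^2 = 15^2 + 3^2 = 225 + 9 = 234, not 237  no
#4 x1 * x8 = 3 * (-3) = -9  yes
#5 x2 = 8 is even  yes
#6 x1 - x2 = 3 - 8 = -5, not -7  no
#7 x4 = -1 lies in [-4, 3]  yes
#8 x7 = -9, x8 = -3; -9 < -3  yes
#9 values -1 <= 3 <= 15  yes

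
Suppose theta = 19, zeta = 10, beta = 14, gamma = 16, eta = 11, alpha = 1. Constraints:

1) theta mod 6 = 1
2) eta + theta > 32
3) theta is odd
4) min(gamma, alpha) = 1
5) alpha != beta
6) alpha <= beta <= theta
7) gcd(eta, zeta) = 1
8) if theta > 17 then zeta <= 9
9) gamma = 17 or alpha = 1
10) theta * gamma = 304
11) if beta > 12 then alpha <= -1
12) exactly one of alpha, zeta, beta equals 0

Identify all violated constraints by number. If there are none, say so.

1) 19 mod 6 = 1 — holds.
2) eta + theta = 11 + 19 = 30; 30 ≤ 32, bound 32 not met — fails.
3) theta = 19 is odd — holds.
4) min(16, 1) = 1 — holds.
5) alpha = 1, beta = 14; distinct — holds.
6) values 1 <= 14 <= 19 — holds.
7) gcd(11, 10) = 1 — holds.
8) theta = 19 > 17, so we need zeta ≤ 9; but zeta = 10 > 9 — fails.
9) gamma = 16 ≠ 17, but alpha = 1 = 1 (second disjunct) — holds.
10) theta * gamma = 19 * 16 = 304 — holds.
11) beta = 14 > 12, so we need alpha ≤ -1; but alpha = 1 > -1 — fails.
12) alpha=1, zeta=10, beta=14; 0 of them equal 0, not exactly one — fails.

The assignment fails constraints 2, 8, 11, and 12.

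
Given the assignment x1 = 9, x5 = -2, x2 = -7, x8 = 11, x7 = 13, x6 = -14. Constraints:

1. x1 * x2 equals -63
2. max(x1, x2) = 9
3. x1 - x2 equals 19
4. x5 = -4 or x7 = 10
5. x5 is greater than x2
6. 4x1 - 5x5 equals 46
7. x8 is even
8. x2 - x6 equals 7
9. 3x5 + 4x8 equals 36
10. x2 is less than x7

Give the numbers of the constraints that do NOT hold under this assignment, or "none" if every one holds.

Constraints 3, 4, 7, and 9 do not hold.

1. x1 * x2 = 9 * (-7) = -63 — holds.
2. max(9, -7) = 9 — holds.
3. x1 - x2 = 9 - (-7) = 16, not 19 — fails.
4. x5 = -2 ≠ -4 and x7 = 13 ≠ 10; both disjuncts false — fails.
5. x5 = -2, x2 = -7; -2 > -7 — holds.
6. 4x1 - 5x5 = 4(9) - 5(-2) = 46 — holds.
7. x8 = 11 is odd — fails.
8. x2 - x6 = -7 - (-14) = 7 — holds.
9. 3x5 + 4x8 = 3(-2) + 4(11) = 38, not 36 — fails.
10. x2 = -7, x7 = 13; -7 < 13 — holds.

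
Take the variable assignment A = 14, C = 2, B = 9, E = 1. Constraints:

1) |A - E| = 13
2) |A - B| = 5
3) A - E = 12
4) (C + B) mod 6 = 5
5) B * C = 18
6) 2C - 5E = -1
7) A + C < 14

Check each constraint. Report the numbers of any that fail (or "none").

1) |14 - 1| = 13  holds
2) |14 - 9| = 5  holds
3) A - E = 14 - 1 = 13, not 12  fails
4) C + B = 11; 11 mod 6 = 5  holds
5) B * C = 9 * 2 = 18  holds
6) 2C - 5E = 2(2) - 5(1) = -1  holds
7) A + C = 14 + 2 = 16; 16 ≥ 14, bound 14 not met  fails

No — constraints 3 and 7 are not satisfied.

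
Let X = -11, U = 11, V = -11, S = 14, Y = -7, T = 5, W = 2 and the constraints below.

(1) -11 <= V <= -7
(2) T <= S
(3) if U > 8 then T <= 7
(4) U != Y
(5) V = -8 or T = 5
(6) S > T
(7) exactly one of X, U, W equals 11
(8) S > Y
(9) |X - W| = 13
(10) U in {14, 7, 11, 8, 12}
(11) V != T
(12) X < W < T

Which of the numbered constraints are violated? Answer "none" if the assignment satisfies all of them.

No violations.

(1) V = -11 lies in [-11, -7]  yes
(2) T = 5, S = 14; 5 ≤ 14  yes
(3) U = 11 > 8, so we need T ≤ 7; T = 5 ≤ 7  yes
(4) U = 11, Y = -7; distinct  yes
(5) V = -11 ≠ -8, but T = 5 = 5 (second disjunct)  yes
(6) S = 14, T = 5; 14 > 5  yes
(7) X=-11, U=11, W=2; 1 of them equals 11  yes
(8) S = 14, Y = -7; 14 > -7  yes
(9) |-11 - 2| = 13  yes
(10) U = 11 is in {14, 7, 11, 8, 12}  yes
(11) V = -11, T = 5; distinct  yes
(12) values -11 < 2 < 5  yes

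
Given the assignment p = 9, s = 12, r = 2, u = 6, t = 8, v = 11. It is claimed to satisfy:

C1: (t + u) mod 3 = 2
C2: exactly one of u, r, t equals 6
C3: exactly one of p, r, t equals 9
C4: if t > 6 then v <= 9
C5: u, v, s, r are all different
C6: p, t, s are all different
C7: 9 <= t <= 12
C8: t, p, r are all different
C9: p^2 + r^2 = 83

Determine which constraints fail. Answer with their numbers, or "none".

Violated: 4, 7, and 9.

C1: t + u = 14; 14 mod 3 = 2 — holds.
C2: u=6, r=2, t=8; 1 of them equals 6 — holds.
C3: p=9, r=2, t=8; 1 of them equals 9 — holds.
C4: t = 8 > 6, so we need v ≤ 9; but v = 11 > 9 — fails.
C5: values 6, 11, 12, 2 are pairwise distinct — holds.
C6: values 9, 8, 12 are pairwise distinct — holds.
C7: t = 8 is outside [9, 12] — fails.
C8: values 8, 9, 2 are pairwise distinct — holds.
C9: p^2 + r^2 = 9^2 + 2^2 = 81 + 4 = 85, not 83 — fails.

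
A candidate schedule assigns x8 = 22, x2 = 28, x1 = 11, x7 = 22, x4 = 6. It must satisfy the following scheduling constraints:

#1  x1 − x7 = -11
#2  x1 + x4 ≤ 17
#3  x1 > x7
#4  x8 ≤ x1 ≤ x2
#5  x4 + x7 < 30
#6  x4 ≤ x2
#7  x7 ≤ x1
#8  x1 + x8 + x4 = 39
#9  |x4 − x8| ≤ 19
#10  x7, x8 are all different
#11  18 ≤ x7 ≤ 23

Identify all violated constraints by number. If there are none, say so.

#1 x1 − x7 = 11 − 22 = -11 — holds.
#2 x1 + x4 = 11 + 6 = 17; 17 ≤ 17 — holds.
#3 x1 = 11, x7 = 22; 11 ≤ 22 (want >) — does not hold.
#4 values 22, 11, 28; x8 = 22 is not ≤ x1 = 11 — does not hold.
#5 x4 + x7 = 6 + 22 = 28; 28 < 30 — holds.
#6 x4 = 6, x2 = 28; 6 ≤ 28 — holds.
#7 x7 = 22, x1 = 11; 22 > 11 (want ≤) — does not hold.
#8 x1 + x8 + x4 = 11 + 22 + 6 = 39 — holds.
#9 |6 − 22| = 16; 16 ≤ 19 — holds.
#10 x7 = x8 = 22, not all different — does not hold.
#11 x7 = 22 lies in [18, 23] — holds.

Constraints 3, 4, 7, 10 are violated.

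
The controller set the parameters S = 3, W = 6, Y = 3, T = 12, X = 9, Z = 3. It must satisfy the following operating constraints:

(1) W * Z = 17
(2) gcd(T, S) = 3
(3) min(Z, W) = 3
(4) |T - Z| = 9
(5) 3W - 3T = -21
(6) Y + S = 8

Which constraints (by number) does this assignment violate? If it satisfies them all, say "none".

(1) W * Z = 6 * 3 = 18, not 17 — fails.
(2) gcd(12, 3) = 3 — holds.
(3) min(3, 6) = 3 — holds.
(4) |12 - 3| = 9 — holds.
(5) 3W - 3T = 3(6) - 3(12) = -18, not -21 — fails.
(6) Y + S = 3 + 3 = 6, not 8 — fails.

No — constraints 1, 5, and 6 are not satisfied.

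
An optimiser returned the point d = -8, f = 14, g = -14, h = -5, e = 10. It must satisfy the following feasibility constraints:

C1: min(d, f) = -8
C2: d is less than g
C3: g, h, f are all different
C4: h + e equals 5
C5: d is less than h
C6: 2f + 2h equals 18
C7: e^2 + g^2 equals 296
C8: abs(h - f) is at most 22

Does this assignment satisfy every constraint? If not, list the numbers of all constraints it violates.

Constraint 2 does not hold.

C1: min(-8, 14) = -8 — holds.
C2: d = -8, g = -14; -8 ≥ -14 (want <) — fails.
C3: values -14, -5, 14 are pairwise distinct — holds.
C4: h + e = -5 + 10 = 5 — holds.
C5: d = -8, h = -5; -8 < -5 — holds.
C6: 2f + 2h = 2(14) + 2(-5) = 18 — holds.
C7: e^2 + g^2 = 10^2 + (-14)^2 = 100 + 196 = 296 — holds.
C8: abs(-5 - 14) = 19; 19 ≤ 22 — holds.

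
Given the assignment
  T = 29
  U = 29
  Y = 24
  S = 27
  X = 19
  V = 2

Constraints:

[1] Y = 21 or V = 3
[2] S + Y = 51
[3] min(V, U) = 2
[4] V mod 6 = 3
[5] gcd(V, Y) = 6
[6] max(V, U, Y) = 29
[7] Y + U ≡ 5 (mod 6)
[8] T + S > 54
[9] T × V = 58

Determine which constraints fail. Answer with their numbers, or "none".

[1] Y = 24 ≠ 21 and V = 2 ≠ 3; both disjuncts false — fails.
[2] S + Y = 27 + 24 = 51 — holds.
[3] min(2, 29) = 2 — holds.
[4] 2 mod 6 = 2, not 3 — fails.
[5] gcd(2, 24) = 2, not 6 — fails.
[6] max(2, 29, 24) = 29 — holds.
[7] Y + U = 53; 53 mod 6 = 5 — holds.
[8] T + S = 29 + 27 = 56; 56 > 54 — holds.
[9] T × V = 29 × 2 = 58 — holds.

The assignment fails constraints 1, 4, 5.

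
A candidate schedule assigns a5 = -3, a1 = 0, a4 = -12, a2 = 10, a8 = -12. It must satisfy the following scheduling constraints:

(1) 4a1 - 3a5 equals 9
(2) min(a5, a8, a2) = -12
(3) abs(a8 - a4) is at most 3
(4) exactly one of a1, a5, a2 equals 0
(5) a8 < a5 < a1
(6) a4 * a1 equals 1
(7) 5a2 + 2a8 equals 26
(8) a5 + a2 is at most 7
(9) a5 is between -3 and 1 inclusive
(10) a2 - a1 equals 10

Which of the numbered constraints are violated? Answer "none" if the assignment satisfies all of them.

No — constraint 6 is not satisfied.

(1) 4a1 - 3a5 = 4(0) - 3(-3) = 9 — OK.
(2) min(-3, -12, 10) = -12 — OK.
(3) abs(-12 - (-12)) = 0; 0 ≤ 3 — OK.
(4) a1=0, a5=-3, a2=10; 1 of them equals 0 — OK.
(5) values -12 < -3 < 0 — OK.
(6) a4 * a1 = -12 * 0 = 0, not 1 — violated.
(7) 5a2 + 2a8 = 5(10) + 2(-12) = 26 — OK.
(8) a5 + a2 = -3 + 10 = 7; 7 ≤ 7 — OK.
(9) a5 = -3 lies in [-3, 1] — OK.
(10) a2 - a1 = 10 - 0 = 10 — OK.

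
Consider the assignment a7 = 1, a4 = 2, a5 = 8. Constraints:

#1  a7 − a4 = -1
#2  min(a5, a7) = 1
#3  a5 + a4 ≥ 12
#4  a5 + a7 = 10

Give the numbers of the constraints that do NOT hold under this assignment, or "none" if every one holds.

Constraints 3 and 4 are violated.

#1 a7 − a4 = 1 − 2 = -1  true
#2 min(8, 1) = 1  true
#3 a5 + a4 = 8 + 2 = 10; 10 < 12, bound 12 not met  false
#4 a5 + a7 = 8 + 1 = 9, not 10  false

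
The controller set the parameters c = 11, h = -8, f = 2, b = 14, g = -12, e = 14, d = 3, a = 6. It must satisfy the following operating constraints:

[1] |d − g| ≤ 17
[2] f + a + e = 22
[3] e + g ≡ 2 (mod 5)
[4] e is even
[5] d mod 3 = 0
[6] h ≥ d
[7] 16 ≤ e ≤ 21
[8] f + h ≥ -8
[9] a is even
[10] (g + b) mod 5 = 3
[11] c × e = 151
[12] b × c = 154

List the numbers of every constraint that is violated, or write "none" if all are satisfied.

[1] |3 − (-12)| = 15; 15 ≤ 17  yes
[2] f + a + e = 2 + 6 + 14 = 22  yes
[3] e + g = 2; 2 mod 5 = 2  yes
[4] e = 14 is even  yes
[5] 3 mod 3 = 0  yes
[6] h = -8, d = 3; -8 < 3 (want ≥)  no
[7] e = 14 is outside [16, 21]  no
[8] f + h = 2 + (-8) = -6; -6 ≥ -8  yes
[9] a = 6 is even  yes
[10] g + b = 2; 2 mod 5 = 2, not 3  no
[11] c × e = 11 × 14 = 154, not 151  no
[12] b × c = 14 × 11 = 154  yes

No — constraints 6, 7, 10, and 11 are not satisfied.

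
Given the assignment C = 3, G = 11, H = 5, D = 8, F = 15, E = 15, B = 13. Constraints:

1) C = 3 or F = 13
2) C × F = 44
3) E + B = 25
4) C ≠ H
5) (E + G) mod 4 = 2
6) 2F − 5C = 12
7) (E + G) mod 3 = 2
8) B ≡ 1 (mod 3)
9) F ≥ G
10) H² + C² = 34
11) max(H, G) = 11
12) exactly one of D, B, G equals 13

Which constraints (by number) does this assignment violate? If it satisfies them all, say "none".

1) C = 3 = 3 (first disjunct)  holds
2) C × F = 3 × 15 = 45, not 44  fails
3) E + B = 15 + 13 = 28, not 25  fails
4) C = 3, H = 5; distinct  holds
5) E + G = 26; 26 mod 4 = 2  holds
6) 2F − 5C = 2(15) − 5(3) = 15, not 12  fails
7) E + G = 26; 26 mod 3 = 2  holds
8) 13 mod 3 = 1  holds
9) F = 15, G = 11; 15 ≥ 11  holds
10) H² + C² = 5² + 3² = 25 + 9 = 34  holds
11) max(5, 11) = 11  holds
12) D=8, B=13, G=11; 1 of them equals 13  holds

The assignment fails constraints 2, 3, and 6.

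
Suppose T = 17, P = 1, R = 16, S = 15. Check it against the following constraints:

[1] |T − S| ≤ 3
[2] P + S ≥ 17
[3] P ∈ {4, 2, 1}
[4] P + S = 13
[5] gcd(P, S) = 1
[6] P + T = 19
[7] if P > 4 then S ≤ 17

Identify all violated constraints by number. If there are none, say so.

[1] |17 − 15| = 2; 2 ≤ 3  holds
[2] P + S = 1 + 15 = 16; 16 < 17, bound 17 not met  fails
[3] P = 1 is in {4, 2, 1}  holds
[4] P + S = 1 + 15 = 16, not 13  fails
[5] gcd(1, 15) = 1  holds
[6] P + T = 1 + 17 = 18, not 19  fails
[7] P = 1, not > 4; antecedent false, conditional vacuously true  holds

Violated: 2, 4, and 6.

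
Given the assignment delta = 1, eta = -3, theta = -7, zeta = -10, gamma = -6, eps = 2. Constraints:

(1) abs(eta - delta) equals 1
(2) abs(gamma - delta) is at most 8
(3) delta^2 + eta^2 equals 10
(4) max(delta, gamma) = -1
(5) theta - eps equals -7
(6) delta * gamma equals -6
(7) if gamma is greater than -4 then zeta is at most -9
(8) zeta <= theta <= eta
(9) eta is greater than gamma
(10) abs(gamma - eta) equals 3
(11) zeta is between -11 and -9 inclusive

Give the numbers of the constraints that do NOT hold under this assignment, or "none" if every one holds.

(1) abs(-3 - 1) = 4, not 1 — violated.
(2) abs(-6 - 1) = 7; 7 ≤ 8 — OK.
(3) delta^2 + eta^2 = 1^2 + (-3)^2 = 1 + 9 = 10 — OK.
(4) max(1, -6) = 1, not -1 — violated.
(5) theta - eps = -7 - 2 = -9, not -7 — violated.
(6) delta * gamma = 1 * (-6) = -6 — OK.
(7) gamma = -6, not > -4; antecedent false, conditional vacuously true — OK.
(8) values -10 <= -7 <= -3 — OK.
(9) eta = -3, gamma = -6; -3 > -6 — OK.
(10) abs(-6 - (-3)) = 3 — OK.
(11) zeta = -10 lies in [-11, -9] — OK.

The assignment fails constraints 1, 4, 5.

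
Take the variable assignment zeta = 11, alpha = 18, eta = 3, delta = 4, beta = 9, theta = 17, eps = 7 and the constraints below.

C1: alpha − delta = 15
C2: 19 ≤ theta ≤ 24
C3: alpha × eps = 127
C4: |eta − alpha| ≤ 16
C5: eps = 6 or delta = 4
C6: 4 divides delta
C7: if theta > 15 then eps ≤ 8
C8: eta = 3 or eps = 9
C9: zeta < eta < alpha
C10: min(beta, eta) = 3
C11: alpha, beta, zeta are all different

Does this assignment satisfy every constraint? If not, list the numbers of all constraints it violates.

Violated: 1, 2, 3, 9.

C1: alpha − delta = 18 − 4 = 14, not 15  ✗
C2: theta = 17 is outside [19, 24]  ✗
C3: alpha × eps = 18 × 7 = 126, not 127  ✗
C4: |3 − 18| = 15; 15 ≤ 16  ✓
C5: eps = 7 ≠ 6, but delta = 4 = 4 (second disjunct)  ✓
C6: 4 / 4 = 1, so 4 divides 4  ✓
C7: theta = 17 > 15, so we need eps ≤ 8; eps = 7 ≤ 8  ✓
C8: eta = 3 = 3 (first disjunct)  ✓
C9: values 11, 3, 18; zeta = 11 is not < eta = 3  ✗
C10: min(9, 3) = 3  ✓
C11: values 18, 9, 11 are pairwise distinct  ✓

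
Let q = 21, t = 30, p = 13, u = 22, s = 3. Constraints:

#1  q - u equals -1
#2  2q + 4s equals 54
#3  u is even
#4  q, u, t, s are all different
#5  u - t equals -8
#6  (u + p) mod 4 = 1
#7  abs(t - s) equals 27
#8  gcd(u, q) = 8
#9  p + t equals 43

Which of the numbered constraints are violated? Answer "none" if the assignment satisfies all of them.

Violated: 6, 8.

#1 q - u = 21 - 22 = -1  OK
#2 2q + 4s = 2(21) + 4(3) = 54  OK
#3 u = 22 is even  OK
#4 values 21, 22, 30, 3 are pairwise distinct  OK
#5 u - t = 22 - 30 = -8  OK
#6 u + p = 35; 35 mod 4 = 3, not 1  FAIL
#7 abs(30 - 3) = 27  OK
#8 gcd(22, 21) = 1, not 8  FAIL
#9 p + t = 13 + 30 = 43  OK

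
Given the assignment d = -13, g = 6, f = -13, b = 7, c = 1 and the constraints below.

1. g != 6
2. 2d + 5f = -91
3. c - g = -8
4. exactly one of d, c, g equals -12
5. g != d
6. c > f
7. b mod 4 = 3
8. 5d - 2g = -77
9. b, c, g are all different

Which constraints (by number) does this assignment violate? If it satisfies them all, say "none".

1. g = 6, but 6 is required to differ — violated.
2. 2d + 5f = 2(-13) + 5(-13) = -91 — satisfied.
3. c - g = 1 - 6 = -5, not -8 — violated.
4. d=-13, c=1, g=6; 0 of them equal -12, not exactly one — violated.
5. g = 6, d = -13; distinct — satisfied.
6. c = 1, f = -13; 1 > -13 — satisfied.
7. 7 mod 4 = 3 — satisfied.
8. 5d - 2g = 5(-13) - 2(6) = -77 — satisfied.
9. values 7, 1, 6 are pairwise distinct — satisfied.

Constraints 1, 3, and 4 are violated.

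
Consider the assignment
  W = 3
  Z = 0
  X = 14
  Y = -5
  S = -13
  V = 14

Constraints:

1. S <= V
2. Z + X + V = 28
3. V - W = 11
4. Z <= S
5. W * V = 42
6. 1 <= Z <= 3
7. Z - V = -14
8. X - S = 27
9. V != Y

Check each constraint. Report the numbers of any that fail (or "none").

1. S = -13, V = 14; -13 ≤ 14  yes
2. Z + X + V = 0 + 14 + 14 = 28  yes
3. V - W = 14 - 3 = 11  yes
4. Z = 0, S = -13; 0 > -13 (want ≤)  no
5. W * V = 3 * 14 = 42  yes
6. Z = 0 is outside [1, 3]  no
7. Z - V = 0 - 14 = -14  yes
8. X - S = 14 - (-13) = 27  yes
9. V = 14, Y = -5; distinct  yes

Constraints 4, 6 are violated.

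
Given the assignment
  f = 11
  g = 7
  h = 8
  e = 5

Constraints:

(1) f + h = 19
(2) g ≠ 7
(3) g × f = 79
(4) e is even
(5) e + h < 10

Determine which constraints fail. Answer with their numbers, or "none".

(1) f + h = 11 + 8 = 19 — OK.
(2) g = 7, but 7 is required to differ — violated.
(3) g × f = 7 × 11 = 77, not 79 — violated.
(4) e = 5 is odd — violated.
(5) e + h = 5 + 8 = 13; 13 ≥ 10, bound 10 not met — violated.

No — constraints 2, 3, 4, and 5 are not satisfied.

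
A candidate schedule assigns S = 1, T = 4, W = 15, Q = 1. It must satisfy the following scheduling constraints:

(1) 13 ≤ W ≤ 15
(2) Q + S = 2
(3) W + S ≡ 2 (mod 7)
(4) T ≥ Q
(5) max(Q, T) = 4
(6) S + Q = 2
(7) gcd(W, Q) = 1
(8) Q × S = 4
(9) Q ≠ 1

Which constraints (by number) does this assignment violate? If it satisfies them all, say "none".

(1) W = 15 lies in [13, 15]  holds
(2) Q + S = 1 + 1 = 2  holds
(3) W + S = 16; 16 mod 7 = 2  holds
(4) T = 4, Q = 1; 4 ≥ 1  holds
(5) max(1, 4) = 4  holds
(6) S + Q = 1 + 1 = 2  holds
(7) gcd(15, 1) = 1  holds
(8) Q × S = 1 × 1 = 1, not 4  fails
(9) Q = 1, but 1 is required to differ  fails

Constraints 8 and 9 are violated.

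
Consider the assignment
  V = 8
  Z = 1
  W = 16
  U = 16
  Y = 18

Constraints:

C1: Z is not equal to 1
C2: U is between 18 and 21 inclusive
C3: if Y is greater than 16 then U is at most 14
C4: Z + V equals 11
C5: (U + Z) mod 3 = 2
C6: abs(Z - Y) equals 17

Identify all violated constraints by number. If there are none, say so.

C1: Z = 1, but 1 is required to differ  false
C2: U = 16 is outside [18, 21]  false
C3: Y = 18 > 16, so we need U ≤ 14; but U = 16 > 14  false
C4: Z + V = 1 + 8 = 9, not 11  false
C5: U + Z = 17; 17 mod 3 = 2  true
C6: abs(1 - 18) = 17  true

The assignment fails constraints 1, 2, 3, and 4.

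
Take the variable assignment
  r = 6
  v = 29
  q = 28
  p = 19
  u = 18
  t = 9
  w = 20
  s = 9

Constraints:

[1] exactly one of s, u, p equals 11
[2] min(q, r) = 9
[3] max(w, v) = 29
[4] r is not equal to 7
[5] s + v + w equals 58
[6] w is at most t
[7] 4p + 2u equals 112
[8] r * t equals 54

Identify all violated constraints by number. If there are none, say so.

[1] s=9, u=18, p=19; 0 of them equal 11, not exactly one — fails.
[2] min(28, 6) = 6, not 9 — fails.
[3] max(20, 29) = 29 — holds.
[4] r = 6, and 6 ≠ 7 — holds.
[5] s + v + w = 9 + 29 + 20 = 58 — holds.
[6] w = 20, t = 9; 20 > 9 (want ≤) — fails.
[7] 4p + 2u = 4(19) + 2(18) = 112 — holds.
[8] r * t = 6 * 9 = 54 — holds.

Violated: 1, 2, and 6.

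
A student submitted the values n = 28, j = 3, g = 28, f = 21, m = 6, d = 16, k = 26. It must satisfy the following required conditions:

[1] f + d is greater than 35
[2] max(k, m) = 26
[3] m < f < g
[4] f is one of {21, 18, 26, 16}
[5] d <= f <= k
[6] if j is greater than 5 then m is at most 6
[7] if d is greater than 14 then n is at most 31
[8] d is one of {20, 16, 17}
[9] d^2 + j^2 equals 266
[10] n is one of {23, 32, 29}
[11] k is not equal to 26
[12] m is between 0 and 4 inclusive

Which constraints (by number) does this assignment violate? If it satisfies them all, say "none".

[1] f + d = 21 + 16 = 37; 37 > 35 — holds.
[2] max(26, 6) = 26 — holds.
[3] values 6 < 21 < 28 — holds.
[4] f = 21 is in {21, 18, 26, 16} — holds.
[5] values 16 <= 21 <= 26 — holds.
[6] j = 3, not > 5; antecedent false, conditional vacuously true — holds.
[7] d = 16 > 14, so we need n ≤ 31; n = 28 ≤ 31 — holds.
[8] d = 16 is in {20, 16, 17} — holds.
[9] d^2 + j^2 = 16^2 + 3^2 = 256 + 9 = 265, not 266 — does not hold.
[10] n = 28 is not in {23, 32, 29} — does not hold.
[11] k = 26, but 26 is required to differ — does not hold.
[12] m = 6 is outside [0, 4] — does not hold.

The assignment fails constraints 9, 10, 11, and 12.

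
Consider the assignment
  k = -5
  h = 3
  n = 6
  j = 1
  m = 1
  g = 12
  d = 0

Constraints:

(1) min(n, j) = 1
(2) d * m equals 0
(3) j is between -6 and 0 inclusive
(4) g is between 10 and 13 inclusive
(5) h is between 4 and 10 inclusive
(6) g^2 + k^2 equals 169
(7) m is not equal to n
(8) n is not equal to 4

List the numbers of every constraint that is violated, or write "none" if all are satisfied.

(1) min(6, 1) = 1  true
(2) d * m = 0 * 1 = 0  true
(3) j = 1 is outside [-6, 0]  false
(4) g = 12 lies in [10, 13]  true
(5) h = 3 is outside [4, 10]  false
(6) g^2 + k^2 = 12^2 + (-5)^2 = 144 + 25 = 169  true
(7) m = 1, n = 6; distinct  true
(8) n = 6, and 6 ≠ 4  true

Violated: 3 and 5.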